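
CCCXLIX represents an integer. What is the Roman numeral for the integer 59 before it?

CCCXLIX = 349
349 - 59 = 290

CCXC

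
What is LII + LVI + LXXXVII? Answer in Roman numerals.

LII = 52, LVI = 56, LXXXVII = 87
52 + 56 = 108
108 + 87 = 195

CXCV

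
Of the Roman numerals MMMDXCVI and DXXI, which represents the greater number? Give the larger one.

MMMDXCVI = 3596
DXXI = 521
3596 is larger

MMMDXCVI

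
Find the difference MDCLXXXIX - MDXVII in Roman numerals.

MDCLXXXIX = 1689
MDXVII = 1517
1689 - 1517 = 172

CLXXII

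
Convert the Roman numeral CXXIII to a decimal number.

CXXIII: C=100, X=10, X=10, I=1, I=1, I=1
100 + 10 + 10 + 1 + 1 + 1 = 123

123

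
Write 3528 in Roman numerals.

Convert 3528 to Roman numerals:
  3528 contains 3×1000 (MMM)
  528 contains 1×500 (D)
  28 contains 2×10 (XX)
  8 contains 1×5 (V)
  3 contains 3×1 (III)

MMMDXXVIII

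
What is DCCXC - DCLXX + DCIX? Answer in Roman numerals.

DCCXC = 790, DCLXX = 670, DCIX = 609
790 - 670 = 120
120 + 609 = 729

DCCXXIX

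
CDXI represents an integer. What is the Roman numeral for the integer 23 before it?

CDXI = 411
411 - 23 = 388

CCCLXXXVIII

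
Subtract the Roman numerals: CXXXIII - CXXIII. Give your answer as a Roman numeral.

CXXXIII = 133
CXXIII = 123
133 - 123 = 10

X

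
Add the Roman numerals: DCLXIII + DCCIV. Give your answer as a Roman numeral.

DCLXIII = 663
DCCIV = 704
663 + 704 = 1367

MCCCLXVII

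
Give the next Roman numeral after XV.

XV = 15, so the next integer is 15 + 1 = 16

XVI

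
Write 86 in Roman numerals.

Convert 86 to Roman numerals:
  86 contains 1×50 (L)
  36 contains 3×10 (XXX)
  6 contains 1×5 (V)
  1 contains 1×1 (I)

LXXXVI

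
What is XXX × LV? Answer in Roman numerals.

XXX = 30
LV = 55
30 × 55 = 1650

MDCL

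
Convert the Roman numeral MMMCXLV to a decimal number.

MMMCXLV: M=1000, M=1000, M=1000, C=100, XL=40, V=5
1000 + 1000 + 1000 + 100 + 40 + 5 = 3145

3145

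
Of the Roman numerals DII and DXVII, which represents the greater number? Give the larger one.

DII = 502
DXVII = 517
517 is larger

DXVII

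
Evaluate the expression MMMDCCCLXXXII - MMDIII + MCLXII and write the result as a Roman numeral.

MMMDCCCLXXXII = 3882, MMDIII = 2503, MCLXII = 1162
3882 - 2503 = 1379
1379 + 1162 = 2541

MMDXLI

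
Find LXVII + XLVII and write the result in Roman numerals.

LXVII = 67
XLVII = 47
67 + 47 = 114

CXIV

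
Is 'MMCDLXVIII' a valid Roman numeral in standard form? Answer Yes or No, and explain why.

'MMCDLXVIII': Check the rules: uses only the symbols I, V, X, L, C, D, M; no symbol is repeated more than three times in a row; V, L and D each appear at most once; the only place a smaller symbol precedes a larger one is the allowed subtractive pair CD, the symbol right after such a pair (if any) is smaller than the pair's first symbol, and otherwise the values never increase from left to right. Value: M (1000) + M (1000) + CD (400) + L (50) + X (10) + V (5) + I (1) + I (1) + I (1) = 2468. So it is a valid standard Roman numeral.

Yes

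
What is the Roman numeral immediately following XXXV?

XXXV = 35; next is 36

XXXVI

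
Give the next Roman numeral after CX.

CX = 110; next is 111

CXI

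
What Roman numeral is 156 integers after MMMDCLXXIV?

MMMDCLXXIV = 3674
3674 + 156 = 3830

MMMDCCCXXX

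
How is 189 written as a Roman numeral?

Convert 189 to Roman numerals:
  189 contains 1×100 (C)
  89 contains 1×50 (L)
  39 contains 3×10 (XXX)
  9 contains 1×9 (IX)

CLXXXIX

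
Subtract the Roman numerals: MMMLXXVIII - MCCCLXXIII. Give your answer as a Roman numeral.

MMMLXXVIII = 3078
MCCCLXXIII = 1373
3078 - 1373 = 1705

MDCCV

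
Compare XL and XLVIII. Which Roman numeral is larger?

XL = 40
XLVIII = 48
48 is larger

XLVIII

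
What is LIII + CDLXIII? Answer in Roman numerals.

LIII = 53
CDLXIII = 463
53 + 463 = 516

DXVI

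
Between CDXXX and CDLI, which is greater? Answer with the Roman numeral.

CDXXX = 430
CDLI = 451
451 is larger

CDLI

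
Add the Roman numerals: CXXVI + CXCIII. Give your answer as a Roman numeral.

CXXVI = 126
CXCIII = 193
126 + 193 = 319

CCCXIX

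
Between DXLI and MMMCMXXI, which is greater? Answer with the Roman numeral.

DXLI = 541
MMMCMXXI = 3921
3921 is larger

MMMCMXXI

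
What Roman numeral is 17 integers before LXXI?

LXXI = 71
71 - 17 = 54

LIV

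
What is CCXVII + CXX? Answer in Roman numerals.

CCXVII = 217
CXX = 120
217 + 120 = 337

CCCXXXVII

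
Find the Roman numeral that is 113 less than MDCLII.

MDCLII = 1652
1652 - 113 = 1539

MDXXXIX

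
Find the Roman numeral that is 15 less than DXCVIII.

DXCVIII = 598
598 - 15 = 583

DLXXXIII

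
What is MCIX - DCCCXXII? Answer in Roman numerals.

MCIX = 1109
DCCCXXII = 822
1109 - 822 = 287

CCLXXXVII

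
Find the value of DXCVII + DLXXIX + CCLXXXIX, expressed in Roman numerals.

DXCVII = 597, DLXXIX = 579, CCLXXXIX = 289
597 + 579 = 1176
1176 + 289 = 1465

MCDLXV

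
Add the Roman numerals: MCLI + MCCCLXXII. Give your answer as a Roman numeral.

MCLI = 1151
MCCCLXXII = 1372
1151 + 1372 = 2523

MMDXXIII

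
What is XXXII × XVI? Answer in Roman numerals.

XXXII = 32
XVI = 16
32 × 16 = 512

DXII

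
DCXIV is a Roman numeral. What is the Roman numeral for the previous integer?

DCXIV = 614; previous is 613

DCXIII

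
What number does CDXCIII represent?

CDXCIII: CD=400, XC=90, I=1, I=1, I=1
400 + 90 + 1 + 1 + 1 = 493

493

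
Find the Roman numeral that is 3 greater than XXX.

XXX = 30
30 + 3 = 33

XXXIII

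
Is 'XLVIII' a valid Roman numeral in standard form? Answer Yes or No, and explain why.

'XLVIII': Check the rules: uses only the symbols I, V, X, L, C, D, M; no symbol is repeated more than three times in a row; V, L and D each appear at most once; the only place a smaller symbol precedes a larger one is the allowed subtractive pair XL, the symbol right after such a pair (if any) is smaller than the pair's first symbol, and otherwise the values never increase from left to right. Value: XL (40) + V (5) + I (1) + I (1) + I (1) = 48. So it is a valid standard Roman numeral.

Yes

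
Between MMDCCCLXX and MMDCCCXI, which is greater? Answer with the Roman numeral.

MMDCCCLXX = 2870
MMDCCCXI = 2811
2870 is larger

MMDCCCLXX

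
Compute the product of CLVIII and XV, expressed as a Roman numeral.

CLVIII = 158
XV = 15
158 × 15 = 2370

MMCCCLXX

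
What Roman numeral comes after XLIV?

XLIV = 44; next is 45

XLV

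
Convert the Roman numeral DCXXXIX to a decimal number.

DCXXXIX: D=500, C=100, X=10, X=10, X=10, IX=9
500 + 100 + 10 + 10 + 10 + 9 = 639

639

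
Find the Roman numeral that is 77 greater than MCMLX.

MCMLX = 1960
1960 + 77 = 2037

MMXXXVII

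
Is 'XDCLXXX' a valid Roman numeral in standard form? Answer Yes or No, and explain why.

'XDCLXXX': Invalid subtractive combination: XD

No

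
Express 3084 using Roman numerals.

Convert 3084 to Roman numerals:
  3084 contains 3×1000 (MMM)
  84 contains 1×50 (L)
  34 contains 3×10 (XXX)
  4 contains 1×4 (IV)

MMMLXXXIV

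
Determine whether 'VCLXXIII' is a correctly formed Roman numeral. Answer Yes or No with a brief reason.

'VCLXXIII': Invalid subtractive combination: VC

No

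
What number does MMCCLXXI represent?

MMCCLXXI: M=1000, M=1000, C=100, C=100, L=50, X=10, X=10, I=1
1000 + 1000 + 100 + 100 + 50 + 10 + 10 + 1 = 2271

2271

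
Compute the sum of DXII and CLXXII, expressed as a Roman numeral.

DXII = 512
CLXXII = 172
512 + 172 = 684

DCLXXXIV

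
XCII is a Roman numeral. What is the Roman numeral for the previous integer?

XCII = 92, so the previous integer is 92 - 1 = 91

XCI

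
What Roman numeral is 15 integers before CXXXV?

CXXXV = 135
135 - 15 = 120

CXX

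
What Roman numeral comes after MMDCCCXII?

MMDCCCXII = 2812, so the next integer is 2812 + 1 = 2813

MMDCCCXIII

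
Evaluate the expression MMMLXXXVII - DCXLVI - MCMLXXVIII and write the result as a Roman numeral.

MMMLXXXVII = 3087, DCXLVI = 646, MCMLXXVIII = 1978
3087 - 646 = 2441
2441 - 1978 = 463

CDLXIII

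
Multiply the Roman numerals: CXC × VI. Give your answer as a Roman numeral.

CXC = 190
VI = 6
190 × 6 = 1140

MCXL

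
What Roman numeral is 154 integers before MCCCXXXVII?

MCCCXXXVII = 1337
1337 - 154 = 1183

MCLXXXIII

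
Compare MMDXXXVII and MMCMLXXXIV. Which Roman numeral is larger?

MMDXXXVII = 2537
MMCMLXXXIV = 2984
2984 is larger

MMCMLXXXIV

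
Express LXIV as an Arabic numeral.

LXIV: L=50, X=10, IV=4
50 + 10 + 4 = 64

64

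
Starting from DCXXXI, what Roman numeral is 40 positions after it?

DCXXXI = 631
631 + 40 = 671

DCLXXI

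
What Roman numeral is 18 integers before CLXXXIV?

CLXXXIV = 184
184 - 18 = 166

CLXVI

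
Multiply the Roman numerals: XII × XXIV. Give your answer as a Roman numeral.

XII = 12
XXIV = 24
12 × 24 = 288

CCLXXXVIII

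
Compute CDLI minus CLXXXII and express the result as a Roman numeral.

CDLI = 451
CLXXXII = 182
451 - 182 = 269

CCLXIX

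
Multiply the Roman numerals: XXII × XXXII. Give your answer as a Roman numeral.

XXII = 22
XXXII = 32
22 × 32 = 704

DCCIV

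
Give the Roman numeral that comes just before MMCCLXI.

MMCCLXI = 2261; previous is 2260

MMCCLX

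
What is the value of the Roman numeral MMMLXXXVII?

MMMLXXXVII: M=1000, M=1000, M=1000, L=50, X=10, X=10, X=10, V=5, I=1, I=1
1000 + 1000 + 1000 + 50 + 10 + 10 + 10 + 5 + 1 + 1 = 3087

3087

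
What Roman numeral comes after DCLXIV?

DCLXIV = 664, so the next integer is 664 + 1 = 665

DCLXV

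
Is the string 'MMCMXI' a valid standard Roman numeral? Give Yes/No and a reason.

'MMCMXI': Check the rules: uses only the symbols I, V, X, L, C, D, M; no symbol is repeated more than three times in a row; V, L and D each appear at most once; the only place a smaller symbol precedes a larger one is the allowed subtractive pair CM, the symbol right after such a pair (if any) is smaller than the pair's first symbol, and otherwise the values never increase from left to right. Value: M (1000) + M (1000) + CM (900) + X (10) + I (1) = 2911. So it is a valid standard Roman numeral.

Yes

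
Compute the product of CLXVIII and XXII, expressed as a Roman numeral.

CLXVIII = 168
XXII = 22
168 × 22 = 3696

MMMDCXCVI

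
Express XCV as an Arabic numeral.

XCV: XC=90, V=5
90 + 5 = 95

95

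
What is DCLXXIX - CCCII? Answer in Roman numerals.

DCLXXIX = 679
CCCII = 302
679 - 302 = 377

CCCLXXVII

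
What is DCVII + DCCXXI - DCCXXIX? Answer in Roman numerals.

DCVII = 607, DCCXXI = 721, DCCXXIX = 729
607 + 721 = 1328
1328 - 729 = 599

DXCIX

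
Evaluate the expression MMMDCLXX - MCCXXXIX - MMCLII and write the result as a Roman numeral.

MMMDCLXX = 3670, MCCXXXIX = 1239, MMCLII = 2152
3670 - 1239 = 2431
2431 - 2152 = 279

CCLXXIX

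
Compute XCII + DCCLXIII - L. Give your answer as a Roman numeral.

XCII = 92, DCCLXIII = 763, L = 50
92 + 763 = 855
855 - 50 = 805

DCCCV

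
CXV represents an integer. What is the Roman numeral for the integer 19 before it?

CXV = 115
115 - 19 = 96

XCVI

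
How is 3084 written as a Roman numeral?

Convert 3084 to Roman numerals:
  3084 contains 3×1000 (MMM)
  84 contains 1×50 (L)
  34 contains 3×10 (XXX)
  4 contains 1×4 (IV)

MMMLXXXIV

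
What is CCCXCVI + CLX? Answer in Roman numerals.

CCCXCVI = 396
CLX = 160
396 + 160 = 556

DLVI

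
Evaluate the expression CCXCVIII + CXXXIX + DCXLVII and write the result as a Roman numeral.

CCXCVIII = 298, CXXXIX = 139, DCXLVII = 647
298 + 139 = 437
437 + 647 = 1084

MLXXXIV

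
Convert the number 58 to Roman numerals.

Convert 58 to Roman numerals:
  58 contains 1×50 (L)
  8 contains 1×5 (V)
  3 contains 3×1 (III)

LVIII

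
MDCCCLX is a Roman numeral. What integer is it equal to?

MDCCCLX: M=1000, D=500, C=100, C=100, C=100, L=50, X=10
1000 + 500 + 100 + 100 + 100 + 50 + 10 = 1860

1860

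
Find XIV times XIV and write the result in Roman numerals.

XIV = 14
XIV = 14
14 × 14 = 196

CXCVI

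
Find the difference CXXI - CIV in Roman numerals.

CXXI = 121
CIV = 104
121 - 104 = 17

XVII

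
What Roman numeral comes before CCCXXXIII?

CCCXXXIII = 333, so the previous integer is 333 - 1 = 332

CCCXXXII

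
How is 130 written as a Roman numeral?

Convert 130 to Roman numerals:
  130 contains 1×100 (C)
  30 contains 3×10 (XXX)

CXXX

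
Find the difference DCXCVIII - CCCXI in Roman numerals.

DCXCVIII = 698
CCCXI = 311
698 - 311 = 387

CCCLXXXVII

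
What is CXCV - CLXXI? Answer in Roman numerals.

CXCV = 195
CLXXI = 171
195 - 171 = 24

XXIV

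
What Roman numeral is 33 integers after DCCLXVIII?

DCCLXVIII = 768
768 + 33 = 801

DCCCI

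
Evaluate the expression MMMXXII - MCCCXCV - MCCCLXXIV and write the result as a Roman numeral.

MMMXXII = 3022, MCCCXCV = 1395, MCCCLXXIV = 1374
3022 - 1395 = 1627
1627 - 1374 = 253

CCLIII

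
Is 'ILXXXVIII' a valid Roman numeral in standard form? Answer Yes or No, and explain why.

'ILXXXVIII': Invalid subtractive combination: IL

No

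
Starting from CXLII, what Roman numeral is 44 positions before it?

CXLII = 142
142 - 44 = 98

XCVIII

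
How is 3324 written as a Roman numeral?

Convert 3324 to Roman numerals:
  3324 contains 3×1000 (MMM)
  324 contains 3×100 (CCC)
  24 contains 2×10 (XX)
  4 contains 1×4 (IV)

MMMCCCXXIV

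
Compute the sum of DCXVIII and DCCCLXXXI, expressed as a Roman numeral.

DCXVIII = 618
DCCCLXXXI = 881
618 + 881 = 1499

MCDXCIX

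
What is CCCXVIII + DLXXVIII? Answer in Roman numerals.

CCCXVIII = 318
DLXXVIII = 578
318 + 578 = 896

DCCCXCVI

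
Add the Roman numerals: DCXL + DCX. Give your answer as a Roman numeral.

DCXL = 640
DCX = 610
640 + 610 = 1250

MCCL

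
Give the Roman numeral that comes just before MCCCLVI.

MCCCLVI = 1356, so the previous integer is 1356 - 1 = 1355

MCCCLV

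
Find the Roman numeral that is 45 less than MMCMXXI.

MMCMXXI = 2921
2921 - 45 = 2876

MMDCCCLXXVI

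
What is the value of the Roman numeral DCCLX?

DCCLX: D=500, C=100, C=100, L=50, X=10
500 + 100 + 100 + 50 + 10 = 760

760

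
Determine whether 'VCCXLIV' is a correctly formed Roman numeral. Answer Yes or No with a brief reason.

'VCCXLIV': V should not appear more than once

No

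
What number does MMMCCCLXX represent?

MMMCCCLXX: M=1000, M=1000, M=1000, C=100, C=100, C=100, L=50, X=10, X=10
1000 + 1000 + 1000 + 100 + 100 + 100 + 50 + 10 + 10 = 3370

3370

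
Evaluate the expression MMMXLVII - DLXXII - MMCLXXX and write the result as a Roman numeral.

MMMXLVII = 3047, DLXXII = 572, MMCLXXX = 2180
3047 - 572 = 2475
2475 - 2180 = 295

CCXCV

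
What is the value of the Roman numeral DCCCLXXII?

DCCCLXXII: D=500, C=100, C=100, C=100, L=50, X=10, X=10, I=1, I=1
500 + 100 + 100 + 100 + 50 + 10 + 10 + 1 + 1 = 872

872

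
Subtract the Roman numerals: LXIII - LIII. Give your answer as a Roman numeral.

LXIII = 63
LIII = 53
63 - 53 = 10

X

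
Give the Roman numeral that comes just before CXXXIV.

CXXXIV = 134; previous is 133

CXXXIII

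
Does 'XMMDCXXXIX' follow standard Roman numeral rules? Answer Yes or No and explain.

'XMMDCXXXIX': Invalid subtractive combination: XM

No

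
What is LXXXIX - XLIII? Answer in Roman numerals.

LXXXIX = 89
XLIII = 43
89 - 43 = 46

XLVI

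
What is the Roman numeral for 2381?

Convert 2381 to Roman numerals:
  2381 contains 2×1000 (MM)
  381 contains 3×100 (CCC)
  81 contains 1×50 (L)
  31 contains 3×10 (XXX)
  1 contains 1×1 (I)

MMCCCLXXXI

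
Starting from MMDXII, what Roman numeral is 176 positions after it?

MMDXII = 2512
2512 + 176 = 2688

MMDCLXXXVIII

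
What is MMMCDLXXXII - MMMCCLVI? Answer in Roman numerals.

MMMCDLXXXII = 3482
MMMCCLVI = 3256
3482 - 3256 = 226

CCXXVI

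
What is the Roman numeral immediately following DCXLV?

DCXLV = 645, so the next integer is 645 + 1 = 646

DCXLVI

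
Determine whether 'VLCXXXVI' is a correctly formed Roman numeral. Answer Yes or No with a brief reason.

'VLCXXXVI': V should not appear more than once

No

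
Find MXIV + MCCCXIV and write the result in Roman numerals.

MXIV = 1014
MCCCXIV = 1314
1014 + 1314 = 2328

MMCCCXXVIII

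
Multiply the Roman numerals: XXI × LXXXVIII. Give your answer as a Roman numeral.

XXI = 21
LXXXVIII = 88
21 × 88 = 1848

MDCCCXLVIII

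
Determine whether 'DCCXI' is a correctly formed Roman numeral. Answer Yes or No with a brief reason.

'DCCXI': Check the rules: uses only the symbols I, V, X, L, C, D, M; no symbol is repeated more than three times in a row; V, L and D each appear at most once; no smaller symbol precedes a larger one (values never increase from left to right). Value: D (500) + C (100) + C (100) + X (10) + I (1) = 711. So it is a valid standard Roman numeral.

Yes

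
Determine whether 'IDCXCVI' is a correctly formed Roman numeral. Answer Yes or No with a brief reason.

'IDCXCVI': Invalid subtractive combination: ID

No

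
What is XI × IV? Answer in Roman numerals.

XI = 11
IV = 4
11 × 4 = 44

XLIV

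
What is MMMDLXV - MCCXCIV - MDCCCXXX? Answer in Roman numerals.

MMMDLXV = 3565, MCCXCIV = 1294, MDCCCXXX = 1830
3565 - 1294 = 2271
2271 - 1830 = 441

CDXLI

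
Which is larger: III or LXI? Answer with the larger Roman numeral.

III = 3
LXI = 61
61 is larger

LXI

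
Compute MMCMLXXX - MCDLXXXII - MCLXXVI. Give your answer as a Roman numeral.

MMCMLXXX = 2980, MCDLXXXII = 1482, MCLXXVI = 1176
2980 - 1482 = 1498
1498 - 1176 = 322

CCCXXII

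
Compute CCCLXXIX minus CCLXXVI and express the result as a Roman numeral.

CCCLXXIX = 379
CCLXXVI = 276
379 - 276 = 103

CIII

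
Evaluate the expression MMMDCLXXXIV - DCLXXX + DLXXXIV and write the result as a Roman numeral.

MMMDCLXXXIV = 3684, DCLXXX = 680, DLXXXIV = 584
3684 - 680 = 3004
3004 + 584 = 3588

MMMDLXXXVIII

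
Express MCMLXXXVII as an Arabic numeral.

MCMLXXXVII: M=1000, CM=900, L=50, X=10, X=10, X=10, V=5, I=1, I=1
1000 + 900 + 50 + 10 + 10 + 10 + 5 + 1 + 1 = 1987

1987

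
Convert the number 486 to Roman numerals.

Convert 486 to Roman numerals:
  486 contains 1×400 (CD)
  86 contains 1×50 (L)
  36 contains 3×10 (XXX)
  6 contains 1×5 (V)
  1 contains 1×1 (I)

CDLXXXVI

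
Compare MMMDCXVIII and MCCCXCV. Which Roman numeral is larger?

MMMDCXVIII = 3618
MCCCXCV = 1395
3618 is larger

MMMDCXVIII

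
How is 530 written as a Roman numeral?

Convert 530 to Roman numerals:
  530 contains 1×500 (D)
  30 contains 3×10 (XXX)

DXXX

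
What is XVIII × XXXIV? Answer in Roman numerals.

XVIII = 18
XXXIV = 34
18 × 34 = 612

DCXII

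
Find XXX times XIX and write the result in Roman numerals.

XXX = 30
XIX = 19
30 × 19 = 570

DLXX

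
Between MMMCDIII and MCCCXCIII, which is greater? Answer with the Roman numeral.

MMMCDIII = 3403
MCCCXCIII = 1393
3403 is larger

MMMCDIII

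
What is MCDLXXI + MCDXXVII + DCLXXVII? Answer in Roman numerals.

MCDLXXI = 1471, MCDXXVII = 1427, DCLXXVII = 677
1471 + 1427 = 2898
2898 + 677 = 3575

MMMDLXXV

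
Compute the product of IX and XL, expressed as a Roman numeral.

IX = 9
XL = 40
9 × 40 = 360

CCCLX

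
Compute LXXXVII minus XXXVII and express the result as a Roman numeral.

LXXXVII = 87
XXXVII = 37
87 - 37 = 50

L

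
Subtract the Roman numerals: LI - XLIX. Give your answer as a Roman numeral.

LI = 51
XLIX = 49
51 - 49 = 2

II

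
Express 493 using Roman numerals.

Convert 493 to Roman numerals:
  493 contains 1×400 (CD)
  93 contains 1×90 (XC)
  3 contains 3×1 (III)

CDXCIII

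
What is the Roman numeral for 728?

Convert 728 to Roman numerals:
  728 contains 1×500 (D)
  228 contains 2×100 (CC)
  28 contains 2×10 (XX)
  8 contains 1×5 (V)
  3 contains 3×1 (III)

DCCXXVIII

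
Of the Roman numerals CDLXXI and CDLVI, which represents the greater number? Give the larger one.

CDLXXI = 471
CDLVI = 456
471 is larger

CDLXXI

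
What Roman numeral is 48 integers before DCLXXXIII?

DCLXXXIII = 683
683 - 48 = 635

DCXXXV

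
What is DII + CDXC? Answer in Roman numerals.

DII = 502
CDXC = 490
502 + 490 = 992

CMXCII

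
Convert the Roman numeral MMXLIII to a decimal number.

MMXLIII: M=1000, M=1000, XL=40, I=1, I=1, I=1
1000 + 1000 + 40 + 1 + 1 + 1 = 2043

2043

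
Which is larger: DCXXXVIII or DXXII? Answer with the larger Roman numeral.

DCXXXVIII = 638
DXXII = 522
638 is larger

DCXXXVIII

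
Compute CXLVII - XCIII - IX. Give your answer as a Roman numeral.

CXLVII = 147, XCIII = 93, IX = 9
147 - 93 = 54
54 - 9 = 45

XLV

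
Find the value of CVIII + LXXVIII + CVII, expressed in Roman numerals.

CVIII = 108, LXXVIII = 78, CVII = 107
108 + 78 = 186
186 + 107 = 293

CCXCIII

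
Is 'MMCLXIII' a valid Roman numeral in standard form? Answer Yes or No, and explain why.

'MMCLXIII': Check the rules: uses only the symbols I, V, X, L, C, D, M; no symbol is repeated more than three times in a row; V, L and D each appear at most once; no smaller symbol precedes a larger one (values never increase from left to right). Value: M (1000) + M (1000) + C (100) + L (50) + X (10) + I (1) + I (1) + I (1) = 2163. So it is a valid standard Roman numeral.

Yes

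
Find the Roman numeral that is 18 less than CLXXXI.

CLXXXI = 181
181 - 18 = 163

CLXIII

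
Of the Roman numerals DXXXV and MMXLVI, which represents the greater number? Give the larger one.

DXXXV = 535
MMXLVI = 2046
2046 is larger

MMXLVI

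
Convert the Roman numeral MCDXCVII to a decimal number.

MCDXCVII: M=1000, CD=400, XC=90, V=5, I=1, I=1
1000 + 400 + 90 + 5 + 1 + 1 = 1497

1497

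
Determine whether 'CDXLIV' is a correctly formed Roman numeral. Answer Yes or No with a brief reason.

'CDXLIV': Check the rules: uses only the symbols I, V, X, L, C, D, M; no symbol is repeated more than three times in a row; V, L and D each appear at most once; the only places a smaller symbol precedes a larger one are the allowed subtractive pairs CD, XL, IV, the symbol right after such a pair (if any) is smaller than the pair's first symbol, and otherwise the values never increase from left to right. Value: CD (400) + XL (40) + IV (4) = 444. So it is a valid standard Roman numeral.

Yes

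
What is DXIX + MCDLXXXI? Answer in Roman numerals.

DXIX = 519
MCDLXXXI = 1481
519 + 1481 = 2000

MM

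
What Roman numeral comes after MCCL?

MCCL = 1250; next is 1251

MCCLI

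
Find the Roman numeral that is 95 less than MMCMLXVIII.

MMCMLXVIII = 2968
2968 - 95 = 2873

MMDCCCLXXIII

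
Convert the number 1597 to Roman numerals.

Convert 1597 to Roman numerals:
  1597 contains 1×1000 (M)
  597 contains 1×500 (D)
  97 contains 1×90 (XC)
  7 contains 1×5 (V)
  2 contains 2×1 (II)

MDXCVII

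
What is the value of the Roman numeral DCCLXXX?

DCCLXXX: D=500, C=100, C=100, L=50, X=10, X=10, X=10
500 + 100 + 100 + 50 + 10 + 10 + 10 = 780

780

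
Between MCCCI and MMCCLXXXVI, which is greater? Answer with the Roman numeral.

MCCCI = 1301
MMCCLXXXVI = 2286
2286 is larger

MMCCLXXXVI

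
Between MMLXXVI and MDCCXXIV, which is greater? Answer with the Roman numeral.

MMLXXVI = 2076
MDCCXXIV = 1724
2076 is larger

MMLXXVI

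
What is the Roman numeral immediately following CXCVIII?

CXCVIII = 198, so the next integer is 198 + 1 = 199

CXCIX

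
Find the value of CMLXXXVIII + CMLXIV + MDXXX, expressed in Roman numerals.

CMLXXXVIII = 988, CMLXIV = 964, MDXXX = 1530
988 + 964 = 1952
1952 + 1530 = 3482

MMMCDLXXXII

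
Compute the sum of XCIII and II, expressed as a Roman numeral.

XCIII = 93
II = 2
93 + 2 = 95

XCV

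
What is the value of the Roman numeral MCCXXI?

MCCXXI: M=1000, C=100, C=100, X=10, X=10, I=1
1000 + 100 + 100 + 10 + 10 + 1 = 1221

1221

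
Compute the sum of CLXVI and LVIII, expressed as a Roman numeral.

CLXVI = 166
LVIII = 58
166 + 58 = 224

CCXXIV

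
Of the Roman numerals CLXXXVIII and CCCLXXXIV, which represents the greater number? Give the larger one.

CLXXXVIII = 188
CCCLXXXIV = 384
384 is larger

CCCLXXXIV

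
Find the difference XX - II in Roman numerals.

XX = 20
II = 2
20 - 2 = 18

XVIII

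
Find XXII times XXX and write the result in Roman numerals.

XXII = 22
XXX = 30
22 × 30 = 660

DCLX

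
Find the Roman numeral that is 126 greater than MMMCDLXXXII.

MMMCDLXXXII = 3482
3482 + 126 = 3608

MMMDCVIII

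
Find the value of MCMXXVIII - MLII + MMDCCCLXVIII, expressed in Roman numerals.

MCMXXVIII = 1928, MLII = 1052, MMDCCCLXVIII = 2868
1928 - 1052 = 876
876 + 2868 = 3744

MMMDCCXLIV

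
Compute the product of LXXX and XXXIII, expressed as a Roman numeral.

LXXX = 80
XXXIII = 33
80 × 33 = 2640

MMDCXL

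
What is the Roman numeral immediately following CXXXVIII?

CXXXVIII = 138; next is 139

CXXXIX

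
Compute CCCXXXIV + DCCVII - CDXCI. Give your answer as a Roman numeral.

CCCXXXIV = 334, DCCVII = 707, CDXCI = 491
334 + 707 = 1041
1041 - 491 = 550

DL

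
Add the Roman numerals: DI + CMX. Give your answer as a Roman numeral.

DI = 501
CMX = 910
501 + 910 = 1411

MCDXI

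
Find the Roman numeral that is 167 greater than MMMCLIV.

MMMCLIV = 3154
3154 + 167 = 3321

MMMCCCXXI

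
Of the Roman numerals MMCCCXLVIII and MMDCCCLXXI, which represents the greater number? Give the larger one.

MMCCCXLVIII = 2348
MMDCCCLXXI = 2871
2871 is larger

MMDCCCLXXI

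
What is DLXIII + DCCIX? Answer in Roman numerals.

DLXIII = 563
DCCIX = 709
563 + 709 = 1272

MCCLXXII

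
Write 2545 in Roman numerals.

Convert 2545 to Roman numerals:
  2545 contains 2×1000 (MM)
  545 contains 1×500 (D)
  45 contains 1×40 (XL)
  5 contains 1×5 (V)

MMDXLV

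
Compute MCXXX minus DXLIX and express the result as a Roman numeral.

MCXXX = 1130
DXLIX = 549
1130 - 549 = 581

DLXXXI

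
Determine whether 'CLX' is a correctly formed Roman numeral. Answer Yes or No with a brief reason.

'CLX': Check the rules: uses only the symbols I, V, X, L, C, D, M; no symbol is repeated more than three times in a row; V, L and D each appear at most once; no smaller symbol precedes a larger one (values never increase from left to right). Value: C (100) + L (50) + X (10) = 160. So it is a valid standard Roman numeral.

Yes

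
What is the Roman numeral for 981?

Convert 981 to Roman numerals:
  981 contains 1×900 (CM)
  81 contains 1×50 (L)
  31 contains 3×10 (XXX)
  1 contains 1×1 (I)

CMLXXXI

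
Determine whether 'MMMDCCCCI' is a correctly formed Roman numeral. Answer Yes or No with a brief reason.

'MMMDCCCCI': More than 3 consecutive C's

No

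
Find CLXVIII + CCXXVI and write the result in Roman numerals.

CLXVIII = 168
CCXXVI = 226
168 + 226 = 394

CCCXCIV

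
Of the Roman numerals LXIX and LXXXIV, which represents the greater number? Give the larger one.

LXIX = 69
LXXXIV = 84
84 is larger

LXXXIV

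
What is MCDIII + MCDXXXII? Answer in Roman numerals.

MCDIII = 1403
MCDXXXII = 1432
1403 + 1432 = 2835

MMDCCCXXXV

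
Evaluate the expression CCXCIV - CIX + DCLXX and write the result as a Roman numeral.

CCXCIV = 294, CIX = 109, DCLXX = 670
294 - 109 = 185
185 + 670 = 855

DCCCLV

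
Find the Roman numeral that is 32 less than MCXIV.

MCXIV = 1114
1114 - 32 = 1082

MLXXXII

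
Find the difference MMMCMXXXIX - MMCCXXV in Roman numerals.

MMMCMXXXIX = 3939
MMCCXXV = 2225
3939 - 2225 = 1714

MDCCXIV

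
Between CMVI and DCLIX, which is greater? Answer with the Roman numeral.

CMVI = 906
DCLIX = 659
906 is larger

CMVI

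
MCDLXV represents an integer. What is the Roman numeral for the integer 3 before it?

MCDLXV = 1465
1465 - 3 = 1462

MCDLXII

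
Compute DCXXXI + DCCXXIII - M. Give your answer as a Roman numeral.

DCXXXI = 631, DCCXXIII = 723, M = 1000
631 + 723 = 1354
1354 - 1000 = 354

CCCLIV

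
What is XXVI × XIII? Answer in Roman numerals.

XXVI = 26
XIII = 13
26 × 13 = 338

CCCXXXVIII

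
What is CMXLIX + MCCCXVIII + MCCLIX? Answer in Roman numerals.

CMXLIX = 949, MCCCXVIII = 1318, MCCLIX = 1259
949 + 1318 = 2267
2267 + 1259 = 3526

MMMDXXVI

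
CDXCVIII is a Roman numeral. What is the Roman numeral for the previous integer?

CDXCVIII = 498, so the previous integer is 498 - 1 = 497

CDXCVII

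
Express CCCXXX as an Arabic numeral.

CCCXXX: C=100, C=100, C=100, X=10, X=10, X=10
100 + 100 + 100 + 10 + 10 + 10 = 330

330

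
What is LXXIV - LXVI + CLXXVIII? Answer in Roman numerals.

LXXIV = 74, LXVI = 66, CLXXVIII = 178
74 - 66 = 8
8 + 178 = 186

CLXXXVI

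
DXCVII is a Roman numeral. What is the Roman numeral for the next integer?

DXCVII = 597, so the next integer is 597 + 1 = 598

DXCVIII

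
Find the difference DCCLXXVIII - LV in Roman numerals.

DCCLXXVIII = 778
LV = 55
778 - 55 = 723

DCCXXIII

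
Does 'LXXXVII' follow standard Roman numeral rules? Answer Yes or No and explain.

'LXXXVII': Check the rules: uses only the symbols I, V, X, L, C, D, M; no symbol is repeated more than three times in a row; V, L and D each appear at most once; no smaller symbol precedes a larger one (values never increase from left to right). Value: L (50) + X (10) + X (10) + X (10) + V (5) + I (1) + I (1) = 87. So it is a valid standard Roman numeral.

Yes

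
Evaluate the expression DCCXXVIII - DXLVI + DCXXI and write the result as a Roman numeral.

DCCXXVIII = 728, DXLVI = 546, DCXXI = 621
728 - 546 = 182
182 + 621 = 803

DCCCIII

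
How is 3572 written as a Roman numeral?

Convert 3572 to Roman numerals:
  3572 contains 3×1000 (MMM)
  572 contains 1×500 (D)
  72 contains 1×50 (L)
  22 contains 2×10 (XX)
  2 contains 2×1 (II)

MMMDLXXII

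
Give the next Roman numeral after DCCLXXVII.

DCCLXXVII = 777, so the next integer is 777 + 1 = 778

DCCLXXVIII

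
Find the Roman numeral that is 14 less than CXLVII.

CXLVII = 147
147 - 14 = 133

CXXXIII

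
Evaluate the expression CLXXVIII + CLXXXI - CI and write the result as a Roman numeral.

CLXXVIII = 178, CLXXXI = 181, CI = 101
178 + 181 = 359
359 - 101 = 258

CCLVIII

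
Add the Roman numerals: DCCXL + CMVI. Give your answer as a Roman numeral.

DCCXL = 740
CMVI = 906
740 + 906 = 1646

MDCXLVI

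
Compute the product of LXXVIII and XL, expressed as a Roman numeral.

LXXVIII = 78
XL = 40
78 × 40 = 3120

MMMCXX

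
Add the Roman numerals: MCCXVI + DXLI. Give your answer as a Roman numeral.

MCCXVI = 1216
DXLI = 541
1216 + 541 = 1757

MDCCLVII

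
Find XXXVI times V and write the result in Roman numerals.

XXXVI = 36
V = 5
36 × 5 = 180

CLXXX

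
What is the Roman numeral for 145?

Convert 145 to Roman numerals:
  145 contains 1×100 (C)
  45 contains 1×40 (XL)
  5 contains 1×5 (V)

CXLV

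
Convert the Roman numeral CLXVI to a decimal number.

CLXVI: C=100, L=50, X=10, V=5, I=1
100 + 50 + 10 + 5 + 1 = 166

166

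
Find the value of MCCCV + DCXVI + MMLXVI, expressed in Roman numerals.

MCCCV = 1305, DCXVI = 616, MMLXVI = 2066
1305 + 616 = 1921
1921 + 2066 = 3987

MMMCMLXXXVII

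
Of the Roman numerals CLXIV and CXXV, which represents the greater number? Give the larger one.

CLXIV = 164
CXXV = 125
164 is larger

CLXIV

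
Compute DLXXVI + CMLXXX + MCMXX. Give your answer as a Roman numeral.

DLXXVI = 576, CMLXXX = 980, MCMXX = 1920
576 + 980 = 1556
1556 + 1920 = 3476

MMMCDLXXVI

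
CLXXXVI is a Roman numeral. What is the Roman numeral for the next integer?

CLXXXVI = 186, so the next integer is 186 + 1 = 187

CLXXXVII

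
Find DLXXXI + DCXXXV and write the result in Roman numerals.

DLXXXI = 581
DCXXXV = 635
581 + 635 = 1216

MCCXVI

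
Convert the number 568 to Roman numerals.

Convert 568 to Roman numerals:
  568 contains 1×500 (D)
  68 contains 1×50 (L)
  18 contains 1×10 (X)
  8 contains 1×5 (V)
  3 contains 3×1 (III)

DLXVIII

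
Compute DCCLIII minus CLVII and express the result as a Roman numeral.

DCCLIII = 753
CLVII = 157
753 - 157 = 596

DXCVI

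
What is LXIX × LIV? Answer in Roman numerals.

LXIX = 69
LIV = 54
69 × 54 = 3726

MMMDCCXXVI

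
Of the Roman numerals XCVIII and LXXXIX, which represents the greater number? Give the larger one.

XCVIII = 98
LXXXIX = 89
98 is larger

XCVIII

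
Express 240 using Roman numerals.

Convert 240 to Roman numerals:
  240 contains 2×100 (CC)
  40 contains 1×40 (XL)

CCXL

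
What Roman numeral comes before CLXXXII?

CLXXXII = 182; previous is 181

CLXXXI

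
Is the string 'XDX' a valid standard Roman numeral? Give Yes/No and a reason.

'XDX': Invalid subtractive combination: XD

No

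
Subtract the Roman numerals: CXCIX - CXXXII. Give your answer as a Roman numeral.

CXCIX = 199
CXXXII = 132
199 - 132 = 67

LXVII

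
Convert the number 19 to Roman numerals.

Convert 19 to Roman numerals:
  19 contains 1×10 (X)
  9 contains 1×9 (IX)

XIX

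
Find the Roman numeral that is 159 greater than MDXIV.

MDXIV = 1514
1514 + 159 = 1673

MDCLXXIII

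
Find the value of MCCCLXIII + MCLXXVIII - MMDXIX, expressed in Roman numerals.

MCCCLXIII = 1363, MCLXXVIII = 1178, MMDXIX = 2519
1363 + 1178 = 2541
2541 - 2519 = 22

XXII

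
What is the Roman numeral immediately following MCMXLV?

MCMXLV = 1945; next is 1946

MCMXLVI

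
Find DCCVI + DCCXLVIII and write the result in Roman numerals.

DCCVI = 706
DCCXLVIII = 748
706 + 748 = 1454

MCDLIV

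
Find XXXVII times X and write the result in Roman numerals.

XXXVII = 37
X = 10
37 × 10 = 370

CCCLXX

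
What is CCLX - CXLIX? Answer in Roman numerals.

CCLX = 260
CXLIX = 149
260 - 149 = 111

CXI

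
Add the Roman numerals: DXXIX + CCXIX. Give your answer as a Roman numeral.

DXXIX = 529
CCXIX = 219
529 + 219 = 748

DCCXLVIII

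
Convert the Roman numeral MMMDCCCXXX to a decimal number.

MMMDCCCXXX: M=1000, M=1000, M=1000, D=500, C=100, C=100, C=100, X=10, X=10, X=10
1000 + 1000 + 1000 + 500 + 100 + 100 + 100 + 10 + 10 + 10 = 3830

3830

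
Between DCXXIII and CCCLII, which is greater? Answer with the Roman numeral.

DCXXIII = 623
CCCLII = 352
623 is larger

DCXXIII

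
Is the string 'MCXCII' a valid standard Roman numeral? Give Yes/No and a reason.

'MCXCII': Check the rules: uses only the symbols I, V, X, L, C, D, M; no symbol is repeated more than three times in a row; V, L and D each appear at most once; the only place a smaller symbol precedes a larger one is the allowed subtractive pair XC, the symbol right after such a pair (if any) is smaller than the pair's first symbol, and otherwise the values never increase from left to right. Value: M (1000) + C (100) + XC (90) + I (1) + I (1) = 1192. So it is a valid standard Roman numeral.

Yes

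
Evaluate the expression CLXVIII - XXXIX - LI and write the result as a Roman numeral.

CLXVIII = 168, XXXIX = 39, LI = 51
168 - 39 = 129
129 - 51 = 78

LXXVIII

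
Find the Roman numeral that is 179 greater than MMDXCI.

MMDXCI = 2591
2591 + 179 = 2770

MMDCCLXX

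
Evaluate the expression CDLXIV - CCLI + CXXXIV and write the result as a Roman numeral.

CDLXIV = 464, CCLI = 251, CXXXIV = 134
464 - 251 = 213
213 + 134 = 347

CCCXLVII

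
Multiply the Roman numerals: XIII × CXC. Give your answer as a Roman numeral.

XIII = 13
CXC = 190
13 × 190 = 2470

MMCDLXX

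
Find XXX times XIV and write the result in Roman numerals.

XXX = 30
XIV = 14
30 × 14 = 420

CDXX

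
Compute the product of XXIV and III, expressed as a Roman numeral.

XXIV = 24
III = 3
24 × 3 = 72

LXXII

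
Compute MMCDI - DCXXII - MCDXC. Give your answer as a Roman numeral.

MMCDI = 2401, DCXXII = 622, MCDXC = 1490
2401 - 622 = 1779
1779 - 1490 = 289

CCLXXXIX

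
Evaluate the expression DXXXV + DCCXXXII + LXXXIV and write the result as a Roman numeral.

DXXXV = 535, DCCXXXII = 732, LXXXIV = 84
535 + 732 = 1267
1267 + 84 = 1351

MCCCLI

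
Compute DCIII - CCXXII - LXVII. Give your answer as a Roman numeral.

DCIII = 603, CCXXII = 222, LXVII = 67
603 - 222 = 381
381 - 67 = 314

CCCXIV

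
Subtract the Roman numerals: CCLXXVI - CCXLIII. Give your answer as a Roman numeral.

CCLXXVI = 276
CCXLIII = 243
276 - 243 = 33

XXXIII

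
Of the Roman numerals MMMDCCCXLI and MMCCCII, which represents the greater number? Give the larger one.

MMMDCCCXLI = 3841
MMCCCII = 2302
3841 is larger

MMMDCCCXLI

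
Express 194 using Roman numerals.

Convert 194 to Roman numerals:
  194 contains 1×100 (C)
  94 contains 1×90 (XC)
  4 contains 1×4 (IV)

CXCIV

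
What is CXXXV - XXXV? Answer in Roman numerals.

CXXXV = 135
XXXV = 35
135 - 35 = 100

C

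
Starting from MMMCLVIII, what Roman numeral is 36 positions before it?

MMMCLVIII = 3158
3158 - 36 = 3122

MMMCXXII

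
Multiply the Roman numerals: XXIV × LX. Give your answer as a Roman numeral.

XXIV = 24
LX = 60
24 × 60 = 1440

MCDXL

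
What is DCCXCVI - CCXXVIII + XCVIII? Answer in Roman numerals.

DCCXCVI = 796, CCXXVIII = 228, XCVIII = 98
796 - 228 = 568
568 + 98 = 666

DCLXVI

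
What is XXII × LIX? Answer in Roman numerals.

XXII = 22
LIX = 59
22 × 59 = 1298

MCCXCVIII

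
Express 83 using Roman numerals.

Convert 83 to Roman numerals:
  83 contains 1×50 (L)
  33 contains 3×10 (XXX)
  3 contains 3×1 (III)

LXXXIII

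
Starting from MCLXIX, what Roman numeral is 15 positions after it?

MCLXIX = 1169
1169 + 15 = 1184

MCLXXXIV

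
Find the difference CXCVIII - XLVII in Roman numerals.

CXCVIII = 198
XLVII = 47
198 - 47 = 151

CLI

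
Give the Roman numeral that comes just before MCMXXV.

MCMXXV = 1925, so the previous integer is 1925 - 1 = 1924

MCMXXIV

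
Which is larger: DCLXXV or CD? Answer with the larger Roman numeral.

DCLXXV = 675
CD = 400
675 is larger

DCLXXV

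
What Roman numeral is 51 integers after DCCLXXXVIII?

DCCLXXXVIII = 788
788 + 51 = 839

DCCCXXXIX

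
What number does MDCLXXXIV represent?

MDCLXXXIV: M=1000, D=500, C=100, L=50, X=10, X=10, X=10, IV=4
1000 + 500 + 100 + 50 + 10 + 10 + 10 + 4 = 1684

1684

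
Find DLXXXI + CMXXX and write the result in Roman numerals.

DLXXXI = 581
CMXXX = 930
581 + 930 = 1511

MDXI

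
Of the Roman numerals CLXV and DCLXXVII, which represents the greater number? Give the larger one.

CLXV = 165
DCLXXVII = 677
677 is larger

DCLXXVII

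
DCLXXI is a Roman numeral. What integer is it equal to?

DCLXXI: D=500, C=100, L=50, X=10, X=10, I=1
500 + 100 + 50 + 10 + 10 + 1 = 671

671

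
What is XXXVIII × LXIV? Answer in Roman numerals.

XXXVIII = 38
LXIV = 64
38 × 64 = 2432

MMCDXXXII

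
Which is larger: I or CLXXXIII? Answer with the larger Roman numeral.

I = 1
CLXXXIII = 183
183 is larger

CLXXXIII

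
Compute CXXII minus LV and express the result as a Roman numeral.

CXXII = 122
LV = 55
122 - 55 = 67

LXVII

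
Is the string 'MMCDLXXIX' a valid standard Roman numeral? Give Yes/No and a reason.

'MMCDLXXIX': Check the rules: uses only the symbols I, V, X, L, C, D, M; no symbol is repeated more than three times in a row; V, L and D each appear at most once; the only places a smaller symbol precedes a larger one are the allowed subtractive pairs CD, IX, the symbol right after such a pair (if any) is smaller than the pair's first symbol, and otherwise the values never increase from left to right. Value: M (1000) + M (1000) + CD (400) + L (50) + X (10) + X (10) + IX (9) = 2479. So it is a valid standard Roman numeral.

Yes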